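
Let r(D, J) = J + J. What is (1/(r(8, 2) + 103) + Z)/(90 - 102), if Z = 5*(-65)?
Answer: 17387/642 ≈ 27.083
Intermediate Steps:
r(D, J) = 2*J
Z = -325
(1/(r(8, 2) + 103) + Z)/(90 - 102) = (1/(2*2 + 103) - 325)/(90 - 102) = (1/(4 + 103) - 325)/(-12) = -(1/107 - 325)/12 = -1/12*(-34774/107) = 17387/642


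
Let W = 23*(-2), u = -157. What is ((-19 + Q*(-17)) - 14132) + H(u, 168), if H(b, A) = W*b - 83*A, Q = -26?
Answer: -20431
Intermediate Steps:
W = -46
H(b, A) = -83*A - 46*b (H(b, A) = -46*b - 83*A = -83*A - 46*b)
((-19 + Q*(-17)) - 14132) + H(u, 168) = ((-19 - 26*(-17)) - 14132) + (-83*168 - 46*(-157)) = ((-19 + 442) - 14132) + (-13944 + 7222) = (423 - 14132) - 6722 = -13709 - 6722 = -20431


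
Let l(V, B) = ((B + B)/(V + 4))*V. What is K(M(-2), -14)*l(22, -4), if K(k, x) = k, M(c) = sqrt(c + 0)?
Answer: -88*I*sqrt(2)/13 ≈ -9.5731*I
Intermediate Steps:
M(c) = sqrt(c)
l(V, B) = 2*B*V/(4 + V) (l(V, B) = ((2*B)/(4 + V))*V = (2*B/(4 + V))*V = 2*B*V/(4 + V))
K(M(-2), -14)*l(22, -4) = sqrt(-2)*(2*(-4)*22/(4 + 22)) = (I*sqrt(2))*(2*(-4)*22/26) = (I*sqrt(2))*(2*(-4)*22*(1/26)) = (I*sqrt(2))*(-88/13) = -88*I*sqrt(2)/13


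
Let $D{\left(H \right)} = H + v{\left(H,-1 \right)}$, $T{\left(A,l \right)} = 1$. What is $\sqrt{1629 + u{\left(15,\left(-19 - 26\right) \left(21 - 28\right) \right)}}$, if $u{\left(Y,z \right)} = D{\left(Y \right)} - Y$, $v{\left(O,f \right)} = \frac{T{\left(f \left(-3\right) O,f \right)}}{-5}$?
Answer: $\frac{4 \sqrt{2545}}{5} \approx 40.358$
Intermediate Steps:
$v{\left(O,f \right)} = - \frac{1}{5}$ ($v{\left(O,f \right)} = 1 \frac{1}{-5} = 1 \left(- \frac{1}{5}\right) = - \frac{1}{5}$)
$D{\left(H \right)} = - \frac{1}{5} + H$ ($D{\left(H \right)} = H - \frac{1}{5} = - \frac{1}{5} + H$)
$u{\left(Y,z \right)} = - \frac{1}{5}$ ($u{\left(Y,z \right)} = \left(- \frac{1}{5} + Y\right) - Y = - \frac{1}{5}$)
$\sqrt{1629 + u{\left(15,\left(-19 - 26\right) \left(21 - 28\right) \right)}} = \sqrt{1629 - \frac{1}{5}} = \sqrt{\frac{8144}{5}} = \frac{4 \sqrt{2545}}{5}$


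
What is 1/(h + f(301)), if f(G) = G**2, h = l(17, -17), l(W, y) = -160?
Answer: 1/90441 ≈ 1.1057e-5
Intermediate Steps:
h = -160
1/(h + f(301)) = 1/(-160 + 301**2) = 1/(-160 + 90601) = 1/90441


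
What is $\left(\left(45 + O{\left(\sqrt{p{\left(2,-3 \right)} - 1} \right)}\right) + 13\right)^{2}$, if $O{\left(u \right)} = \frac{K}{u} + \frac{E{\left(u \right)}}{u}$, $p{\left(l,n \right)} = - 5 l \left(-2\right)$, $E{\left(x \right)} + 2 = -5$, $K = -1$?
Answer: $\frac{63980}{19} - \frac{928 \sqrt{19}}{19} \approx 3154.5$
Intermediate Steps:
$E{\left(x \right)} = -7$ ($E{\left(x \right)} = -2 - 5 = -7$)
$p{\left(l,n \right)} = 10 l$
$O{\left(u \right)} = - \frac{8}{u}$ ($O{\left(u \right)} = - \frac{1}{u} - \frac{7}{u} = - \frac{8}{u}$)
$\left(\left(45 + O{\left(\sqrt{p{\left(2,-3 \right)} - 1} \right)}\right) + 13\right)^{2} = \left(\left(45 - \frac{8}{\sqrt{10 \cdot 2 - 1}}\right) + 13\right)^{2} = \left(\left(45 - \frac{8}{\sqrt{20 - 1}}\right) + 13\right)^{2} = \left(\left(45 - \frac{8}{\sqrt{19}}\right) + 13\right)^{2} = \left(\left(45 - 8 \frac{\sqrt{19}}{19}\right) + 13\right)^{2} = \left(\left(45 - \frac{8 \sqrt{19}}{19}\right) + 13\right)^{2} = \left(58 - \frac{8 \sqrt{19}}{19}\right)^{2}$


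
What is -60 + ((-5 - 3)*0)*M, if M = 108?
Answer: -60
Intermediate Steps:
-60 + ((-5 - 3)*0)*M = -60 + ((-5 - 3)*0)*108 = -60 - 8*0*108 = -60 + 0*108 = -60 + 0 = -60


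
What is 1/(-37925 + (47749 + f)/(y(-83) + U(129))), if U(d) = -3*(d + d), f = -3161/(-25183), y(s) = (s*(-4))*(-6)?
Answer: -11609363/440485502813 ≈ -2.6356e-5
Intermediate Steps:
y(s) = 24*s (y(s) = -4*s*(-6) = 24*s)
f = 3161/25183 (f = -3161*(-1/25183) = 3161/25183 ≈ 0.12552)
U(d) = -6*d
1/(-37925 + (47749 + f)/(y(-83) + U(129))) = 1/(-37925 + (47749 + 3161/25183)/(24*(-83) - 6*129)) = 1/(-37925 + 1202466228/(25183*(-1992 - 774))) = 1/(-37925 + (1202466228/25183)/(-2766)) = 1/(-37925 + (1202466228/25183)*(-1/2766)) = 1/(-37925 - 200411038/11609363) = 1/(-440485502813/11609363) = -11609363/440485502813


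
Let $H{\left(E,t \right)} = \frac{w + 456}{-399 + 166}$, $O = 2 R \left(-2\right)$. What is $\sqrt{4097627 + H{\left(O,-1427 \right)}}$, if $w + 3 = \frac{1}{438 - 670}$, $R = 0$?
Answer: $\frac{\sqrt{2993367487309738}}{27028} \approx 2024.3$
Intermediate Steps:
$w = - \frac{697}{232}$ ($w = -3 + \frac{1}{438 - 670} = -3 + \frac{1}{-232} = -3 - \frac{1}{232} = - \frac{697}{232} \approx -3.0043$)
$O = 0$ ($O = 2 \cdot 0 \left(-2\right) = 0 \left(-2\right) = 0$)
$H{\left(E,t \right)} = - \frac{105095}{54056}$ ($H{\left(E,t \right)} = \frac{- \frac{697}{232} + 456}{-399 + 166} = \frac{105095}{232 \left(-233\right)} = \frac{105095}{232} \left(- \frac{1}{233}\right) = - \frac{105095}{54056}$)
$\sqrt{4097627 + H{\left(O,-1427 \right)}} = \sqrt{4097627 - \frac{105095}{54056}} = \sqrt{\frac{221501220017}{54056}} = \frac{\sqrt{2993367487309738}}{27028}$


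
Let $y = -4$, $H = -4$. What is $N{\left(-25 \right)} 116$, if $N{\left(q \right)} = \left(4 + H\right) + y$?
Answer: $-464$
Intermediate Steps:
$N{\left(q \right)} = -4$ ($N{\left(q \right)} = \left(4 - 4\right) - 4 = 0 - 4 = -4$)
$N{\left(-25 \right)} 116 = \left(-4\right) 116 = -464$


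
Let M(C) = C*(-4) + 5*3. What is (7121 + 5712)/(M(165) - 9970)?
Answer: -12833/10615 ≈ -1.2090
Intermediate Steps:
M(C) = 15 - 4*C (M(C) = -4*C + 15 = 15 - 4*C)
(7121 + 5712)/(M(165) - 9970) = (7121 + 5712)/((15 - 4*165) - 9970) = 12833/((15 - 660) - 9970) = 12833/(-645 - 9970) = 12833/(-10615) = 12833*(-1/10615) = -12833/10615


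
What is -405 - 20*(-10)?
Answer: -205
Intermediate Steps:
-405 - 20*(-10) = -405 + 200 = -205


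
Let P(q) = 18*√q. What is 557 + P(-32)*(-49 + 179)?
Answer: 557 + 9360*I*√2 ≈ 557.0 + 13237.0*I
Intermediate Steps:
557 + P(-32)*(-49 + 179) = 557 + (18*√(-32))*(-49 + 179) = 557 + (18*(4*I*√2))*130 = 557 + (72*I*√2)*130 = 557 + 9360*I*√2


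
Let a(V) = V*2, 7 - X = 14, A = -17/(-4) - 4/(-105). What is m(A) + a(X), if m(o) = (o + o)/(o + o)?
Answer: -13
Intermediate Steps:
A = 1801/420 (A = -17*(-¼) - 4*(-1/105) = 17/4 + 4/105 = 1801/420 ≈ 4.2881)
m(o) = 1 (m(o) = (2*o)/((2*o)) = (2*o)*(1/(2*o)) = 1)
X = -7 (X = 7 - 1*14 = 7 - 14 = -7)
a(V) = 2*V
m(A) + a(X) = 1 + 2*(-7) = 1 - 14 = -13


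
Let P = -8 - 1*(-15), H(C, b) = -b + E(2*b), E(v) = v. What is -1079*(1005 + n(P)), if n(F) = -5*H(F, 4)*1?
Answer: -1062815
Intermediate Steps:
H(C, b) = b (H(C, b) = -b + 2*b = b)
P = 7 (P = -8 + 15 = 7)
n(F) = -20 (n(F) = -5*4*1 = -20*1 = -20)
-1079*(1005 + n(P)) = -1079*(1005 - 20) = -1079*985 = -1062815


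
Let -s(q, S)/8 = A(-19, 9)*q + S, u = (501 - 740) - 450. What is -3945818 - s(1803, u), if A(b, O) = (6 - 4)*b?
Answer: -4499442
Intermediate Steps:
A(b, O) = 2*b
u = -689 (u = -239 - 450 = -689)
s(q, S) = -8*S + 304*q (s(q, S) = -8*((2*(-19))*q + S) = -8*(-38*q + S) = -8*(S - 38*q) = -8*S + 304*q)
-3945818 - s(1803, u) = -3945818 - (-8*(-689) + 304*1803) = -3945818 - (5512 + 548112) = -3945818 - 1*553624 = -3945818 - 553624 = -4499442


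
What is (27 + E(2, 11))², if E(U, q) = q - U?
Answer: 1296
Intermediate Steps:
(27 + E(2, 11))² = (27 + (11 - 1*2))² = (27 + (11 - 2))² = (27 + 9)² = 36² = 1296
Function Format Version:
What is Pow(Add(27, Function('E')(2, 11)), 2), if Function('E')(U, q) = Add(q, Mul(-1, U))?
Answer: 1296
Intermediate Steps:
Pow(Add(27, Function('E')(2, 11)), 2) = Pow(Add(27, Add(11, Mul(-1, 2))), 2) = Pow(Add(27, Add(11, -2)), 2) = Pow(Add(27, 9), 2) = Pow(36, 2) = 1296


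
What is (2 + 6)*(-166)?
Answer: -1328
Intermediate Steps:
(2 + 6)*(-166) = 8*(-166) = -1328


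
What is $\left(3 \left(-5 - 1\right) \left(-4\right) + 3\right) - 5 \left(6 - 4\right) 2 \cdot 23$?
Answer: $-34500$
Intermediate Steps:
$\left(3 \left(-5 - 1\right) \left(-4\right) + 3\right) - 5 \left(6 - 4\right) 2 \cdot 23 = \left(3 \left(-6\right) \left(-4\right) + 3\right) - 5 \left(6 - 4\right) 2 \cdot 23 = \left(\left(-18\right) \left(-4\right) + 3\right) \left(-5\right) 2 \cdot 2 \cdot 23 = \left(72 + 3\right) \left(\left(-10\right) 2\right) 23 = 75 \left(-20\right) 23 = \left(-1500\right) 23 = -34500$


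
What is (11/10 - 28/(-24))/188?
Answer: 17/1410 ≈ 0.012057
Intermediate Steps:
(11/10 - 28/(-24))/188 = (11*(⅒) - 28*(-1/24))/188 = (11/10 + 7/6)/188 = (1/188)*(34/15) = 17/1410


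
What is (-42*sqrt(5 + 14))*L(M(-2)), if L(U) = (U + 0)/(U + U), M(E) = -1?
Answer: -21*sqrt(19) ≈ -91.537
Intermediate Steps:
L(U) = 1/2 (L(U) = U/((2*U)) = U*(1/(2*U)) = 1/2)
(-42*sqrt(5 + 14))*L(M(-2)) = -42*sqrt(5 + 14)*(1/2) = -42*sqrt(19)*(1/2) = -21*sqrt(19)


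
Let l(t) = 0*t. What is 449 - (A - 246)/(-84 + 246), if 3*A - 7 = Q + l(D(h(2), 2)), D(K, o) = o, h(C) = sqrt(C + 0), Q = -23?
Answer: 109484/243 ≈ 450.55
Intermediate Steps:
h(C) = sqrt(C)
l(t) = 0
A = -16/3 (A = 7/3 + (-23 + 0)/3 = 7/3 + (1/3)*(-23) = 7/3 - 23/3 = -16/3 ≈ -5.3333)
449 - (A - 246)/(-84 + 246) = 449 - (-16/3 - 246)/(-84 + 246) = 449 - (-754)/(3*162) = 449 - 1*(-377/243) = 449 + 377/243 = 109484/243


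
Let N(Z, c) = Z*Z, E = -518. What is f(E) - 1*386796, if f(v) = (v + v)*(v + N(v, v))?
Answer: -277833812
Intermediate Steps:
N(Z, c) = Z²
f(v) = 2*v*(v + v²) (f(v) = (v + v)*(v + v²) = (2*v)*(v + v²) = 2*v*(v + v²))
f(E) - 1*386796 = 2*(-518)²*(1 - 518) - 1*386796 = 2*268324*(-517) - 386796 = -277447016 - 386796 = -277833812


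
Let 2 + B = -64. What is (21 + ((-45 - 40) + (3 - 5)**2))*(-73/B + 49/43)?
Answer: -63730/473 ≈ -134.74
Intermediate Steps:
B = -66 (B = -2 - 64 = -66)
(21 + ((-45 - 40) + (3 - 5)**2))*(-73/B + 49/43) = (21 + ((-45 - 40) + (3 - 5)**2))*(-73/(-66) + 49/43) = (21 + (-85 + (-2)**2))*(-73*(-1/66) + 49*(1/43)) = (21 + (-85 + 4))*(73/66 + 49/43) = (21 - 81)*(6373/2838) = -60*6373/2838 = -63730/473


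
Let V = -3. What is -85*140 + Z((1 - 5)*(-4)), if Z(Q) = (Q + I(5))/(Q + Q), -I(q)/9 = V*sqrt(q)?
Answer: -23799/2 + 27*sqrt(5)/32 ≈ -11898.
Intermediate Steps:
I(q) = 27*sqrt(q) (I(q) = -(-27)*sqrt(q) = 27*sqrt(q))
Z(Q) = (Q + 27*sqrt(5))/(2*Q) (Z(Q) = (Q + 27*sqrt(5))/(Q + Q) = (Q + 27*sqrt(5))/((2*Q)) = (Q + 27*sqrt(5))*(1/(2*Q)) = (Q + 27*sqrt(5))/(2*Q))
-85*140 + Z((1 - 5)*(-4)) = -85*140 + ((1 - 5)*(-4) + 27*sqrt(5))/(2*(((1 - 5)*(-4)))) = -11900 + (-4*(-4) + 27*sqrt(5))/(2*((-4*(-4)))) = -11900 + (1/2)*(16 + 27*sqrt(5))/16 = -11900 + (1/2)*(1/16)*(16 + 27*sqrt(5)) = -11900 + (1/2 + 27*sqrt(5)/32) = -23799/2 + 27*sqrt(5)/32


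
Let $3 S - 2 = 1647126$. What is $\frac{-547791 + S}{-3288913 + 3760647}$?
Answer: $\frac{3755}{1415202} \approx 0.0026533$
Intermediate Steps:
$S = \frac{1647128}{3}$ ($S = \frac{2}{3} + \frac{1}{3} \cdot 1647126 = \frac{2}{3} + 549042 = \frac{1647128}{3} \approx 5.4904 \cdot 10^{5}$)
$\frac{-547791 + S}{-3288913 + 3760647} = \frac{-547791 + \frac{1647128}{3}}{-3288913 + 3760647} = \frac{3755}{3 \cdot 471734} = \frac{3755}{3} \cdot \frac{1}{471734} = \frac{3755}{1415202}$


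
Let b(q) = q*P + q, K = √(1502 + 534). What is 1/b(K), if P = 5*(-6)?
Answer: -√509/29522 ≈ -0.00076421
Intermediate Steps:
K = 2*√509 (K = √2036 = 2*√509 ≈ 45.122)
P = -30
b(q) = -29*q (b(q) = q*(-30) + q = -30*q + q = -29*q)
1/b(K) = 1/(-58*√509) = -√509/29522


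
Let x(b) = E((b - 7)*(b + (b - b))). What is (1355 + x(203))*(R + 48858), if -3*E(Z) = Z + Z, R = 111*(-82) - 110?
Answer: -2993709106/3 ≈ -9.9790e+8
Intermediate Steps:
R = -9212 (R = -9102 - 110 = -9212)
E(Z) = -2*Z/3 (E(Z) = -(Z + Z)/3 = -2*Z/3)
x(b) = -2*b*(-7 + b)/3 (x(b) = -2*(b - 7)*(b + (b - b))/3 = -2*(-7 + b)*(b + 0)/3 = -2*(-7 + b)*b/3 = -2*b*(-7 + b)/3)
(1355 + x(203))*(R + 48858) = (1355 + (⅔)*203*(7 - 1*203))*(-9212 + 48858) = (1355 + (⅔)*203*(7 - 203))*39646 = (1355 + (⅔)*203*(-196))*39646 = (1355 - 79576/3)*39646 = -75511/3*39646 = -2993709106/3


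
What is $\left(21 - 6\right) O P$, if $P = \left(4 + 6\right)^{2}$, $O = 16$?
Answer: $24000$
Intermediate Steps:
$P = 100$ ($P = 10^{2} = 100$)
$\left(21 - 6\right) O P = \left(21 - 6\right) 16 \cdot 100 = 15 \cdot 16 \cdot 100 = 240 \cdot 100 = 24000$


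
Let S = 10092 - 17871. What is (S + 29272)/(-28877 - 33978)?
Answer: -21493/62855 ≈ -0.34195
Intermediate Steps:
S = -7779
(S + 29272)/(-28877 - 33978) = (-7779 + 29272)/(-28877 - 33978) = 21493/(-62855) = 21493*(-1/62855) = -21493/62855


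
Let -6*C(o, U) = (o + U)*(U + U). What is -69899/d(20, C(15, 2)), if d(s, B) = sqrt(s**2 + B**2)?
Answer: -209697*sqrt(1189)/2378 ≈ -3040.7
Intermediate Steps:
C(o, U) = -U*(U + o)/3 (C(o, U) = -(o + U)*(U + U)/6 = -(U + o)*2*U/6 = -U*(U + o)/3)
d(s, B) = sqrt(B**2 + s**2)
-69899/d(20, C(15, 2)) = -69899/sqrt((-1/3*2*(2 + 15))**2 + 20**2) = -69899/sqrt((-1/3*2*17)**2 + 400) = -69899/sqrt((-34/3)**2 + 400) = -69899/sqrt(1156/9 + 400) = -69899*3*sqrt(1189)/2378 = -209697*sqrt(1189)/2378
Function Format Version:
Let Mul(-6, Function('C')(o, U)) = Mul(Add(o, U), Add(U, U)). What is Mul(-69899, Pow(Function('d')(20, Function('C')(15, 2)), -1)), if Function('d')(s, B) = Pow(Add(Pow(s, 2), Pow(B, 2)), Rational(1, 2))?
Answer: Mul(Rational(-209697, 2378), Pow(1189, Rational(1, 2))) ≈ -3040.7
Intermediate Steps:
Function('C')(o, U) = Mul(Rational(-1, 3), U, Add(U, o)) (Function('C')(o, U) = Mul(Rational(-1, 6), Mul(Add(o, U), Add(U, U))) = Mul(Rational(-1, 6), Mul(Add(U, o), Mul(2, U))) = Mul(Rational(-1, 6), Mul(2, U, Add(U, o))) = Mul(Rational(-1, 3), U, Add(U, o)))
Function('d')(s, B) = Pow(Add(Pow(B, 2), Pow(s, 2)), Rational(1, 2))
Mul(-69899, Pow(Function('d')(20, Function('C')(15, 2)), -1)) = Mul(-69899, Pow(Pow(Add(Pow(Mul(Rational(-1, 3), 2, Add(2, 15)), 2), Pow(20, 2)), Rational(1, 2)), -1)) = Mul(-69899, Pow(Pow(Add(Pow(Mul(Rational(-1, 3), 2, 17), 2), 400), Rational(1, 2)), -1)) = Mul(-69899, Pow(Pow(Add(Pow(Rational(-34, 3), 2), 400), Rational(1, 2)), -1)) = Mul(-69899, Pow(Pow(Add(Rational(1156, 9), 400), Rational(1, 2)), -1)) = Mul(-69899, Pow(Pow(Rational(4756, 9), Rational(1, 2)), -1)) = Mul(-69899, Pow(Mul(Rational(2, 3), Pow(1189, Rational(1, 2))), -1)) = Mul(-69899, Mul(Rational(3, 2378), Pow(1189, Rational(1, 2)))) = Mul(Rational(-209697, 2378), Pow(1189, Rational(1, 2)))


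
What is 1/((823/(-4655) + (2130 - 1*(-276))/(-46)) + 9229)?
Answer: 107065/982483991 ≈ 0.00010897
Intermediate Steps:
1/((823/(-4655) + (2130 - 1*(-276))/(-46)) + 9229) = 1/((823*(-1/4655) + (2130 + 276)*(-1/46)) + 9229) = 1/((-823/4655 + 2406*(-1/46)) + 9229) = 1/((-823/4655 - 1203/23) + 9229) = 1/(-5618894/107065 + 9229) = 1/(982483991/107065) = 107065/982483991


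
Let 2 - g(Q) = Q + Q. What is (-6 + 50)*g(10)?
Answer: -792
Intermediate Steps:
g(Q) = 2 - 2*Q (g(Q) = 2 - (Q + Q) = 2 - 2*Q)
(-6 + 50)*g(10) = (-6 + 50)*(2 - 2*10) = 44*(2 - 20) = 44*(-18) = -792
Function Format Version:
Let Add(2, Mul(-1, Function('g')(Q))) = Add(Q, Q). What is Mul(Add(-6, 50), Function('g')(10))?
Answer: -792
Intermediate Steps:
Function('g')(Q) = Add(2, Mul(-2, Q)) (Function('g')(Q) = Add(2, Mul(-1, Add(Q, Q))) = Add(2, Mul(-1, Mul(2, Q))) = Add(2, Mul(-2, Q)))
Mul(Add(-6, 50), Function('g')(10)) = Mul(Add(-6, 50), Add(2, Mul(-2, 10))) = Mul(44, Add(2, -20)) = Mul(44, -18) = -792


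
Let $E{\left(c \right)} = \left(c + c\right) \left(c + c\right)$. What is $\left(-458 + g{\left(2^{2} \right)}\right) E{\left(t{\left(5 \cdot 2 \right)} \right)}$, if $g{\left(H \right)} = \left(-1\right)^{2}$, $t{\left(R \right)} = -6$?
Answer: $-65808$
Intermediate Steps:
$E{\left(c \right)} = 4 c^{2}$ ($E{\left(c \right)} = 2 c 2 c = 4 c^{2}$)
$g{\left(H \right)} = 1$
$\left(-458 + g{\left(2^{2} \right)}\right) E{\left(t{\left(5 \cdot 2 \right)} \right)} = \left(-458 + 1\right) 4 \left(-6\right)^{2} = - 457 \cdot 4 \cdot 36 = \left(-457\right) 144 = -65808$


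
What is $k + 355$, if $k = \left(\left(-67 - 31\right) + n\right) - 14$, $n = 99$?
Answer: $342$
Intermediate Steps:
$k = -13$ ($k = \left(\left(-67 - 31\right) + 99\right) - 14 = \left(-98 + 99\right) - 14 = 1 - 14 = -13$)
$k + 355 = -13 + 355 = 342$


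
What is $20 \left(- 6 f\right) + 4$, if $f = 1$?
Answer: $-116$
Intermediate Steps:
$20 \left(- 6 f\right) + 4 = 20 \left(\left(-6\right) 1\right) + 4 = 20 \left(-6\right) + 4 = -120 + 4 = -116$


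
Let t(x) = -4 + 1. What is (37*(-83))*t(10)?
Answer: 9213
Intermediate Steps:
t(x) = -3
(37*(-83))*t(10) = (37*(-83))*(-3) = -3071*(-3) = 9213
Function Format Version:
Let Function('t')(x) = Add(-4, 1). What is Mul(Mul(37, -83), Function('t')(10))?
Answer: 9213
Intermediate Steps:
Function('t')(x) = -3
Mul(Mul(37, -83), Function('t')(10)) = Mul(Mul(37, -83), -3) = Mul(-3071, -3) = 9213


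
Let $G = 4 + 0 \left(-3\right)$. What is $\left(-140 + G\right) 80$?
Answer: $-10880$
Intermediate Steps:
$G = 4$ ($G = 4 + 0 = 4$)
$\left(-140 + G\right) 80 = \left(-140 + 4\right) 80 = \left(-136\right) 80 = -10880$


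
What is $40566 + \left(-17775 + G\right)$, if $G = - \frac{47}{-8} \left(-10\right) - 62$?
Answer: $\frac{90681}{4} \approx 22670.0$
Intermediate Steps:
$G = - \frac{483}{4}$ ($G = \left(-47\right) \left(- \frac{1}{8}\right) \left(-10\right) - 62 = \frac{47}{8} \left(-10\right) - 62 = - \frac{235}{4} - 62 = - \frac{483}{4} \approx -120.75$)
$40566 + \left(-17775 + G\right) = 40566 - \frac{71583}{4} = \frac{90681}{4}$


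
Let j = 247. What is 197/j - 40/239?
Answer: 37203/59033 ≈ 0.63021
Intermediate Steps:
197/j - 40/239 = 197/247 - 40/239 = 37203/59033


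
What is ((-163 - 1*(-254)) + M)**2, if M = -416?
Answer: 105625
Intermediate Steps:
((-163 - 1*(-254)) + M)**2 = ((-163 - 1*(-254)) - 416)**2 = ((-163 + 254) - 416)**2 = (91 - 416)**2 = (-325)**2 = 105625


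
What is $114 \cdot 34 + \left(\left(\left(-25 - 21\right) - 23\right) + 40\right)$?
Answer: $3847$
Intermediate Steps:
$114 \cdot 34 + \left(\left(\left(-25 - 21\right) - 23\right) + 40\right) = 3876 + \left(\left(-46 - 23\right) + 40\right) = 3876 + \left(-69 + 40\right) = 3876 - 29 = 3847$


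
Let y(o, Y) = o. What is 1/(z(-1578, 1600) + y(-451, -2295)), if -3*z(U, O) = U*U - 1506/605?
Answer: -605/502439293 ≈ -1.2041e-6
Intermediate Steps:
z(U, O) = 502/605 - U²/3 (z(U, O) = -(U*U - 1506/605)/3 = -(U² - 1506*1/605)/3 = -(U² - 1506/605)/3 = -(-1506/605 + U²)/3 = 502/605 - U²/3)
1/(z(-1578, 1600) + y(-451, -2295)) = 1/((502/605 - ⅓*(-1578)²) - 451) = 1/((502/605 - ⅓*2490084) - 451) = 1/((502/605 - 830028) - 451) = 1/(-502166438/605 - 451) = 1/(-502439293/605) = -605/502439293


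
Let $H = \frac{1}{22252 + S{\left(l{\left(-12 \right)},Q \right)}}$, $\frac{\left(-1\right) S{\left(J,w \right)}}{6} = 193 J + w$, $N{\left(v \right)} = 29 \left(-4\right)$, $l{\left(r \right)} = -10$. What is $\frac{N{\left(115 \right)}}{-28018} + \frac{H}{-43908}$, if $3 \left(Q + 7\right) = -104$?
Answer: $\frac{86795388439}{20964082636104} \approx 0.0041402$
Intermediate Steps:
$Q = - \frac{125}{3}$ ($Q = -7 + \frac{1}{3} \left(-104\right) = -7 - \frac{104}{3} = - \frac{125}{3} \approx -41.667$)
$N{\left(v \right)} = -116$
$S{\left(J,w \right)} = - 1158 J - 6 w$ ($S{\left(J,w \right)} = - 6 \left(193 J + w\right) = - 6 \left(w + 193 J\right) = - 1158 J - 6 w$)
$H = \frac{1}{34082}$ ($H = \frac{1}{22252 - -11830} = \frac{1}{22252 + \left(11580 + 250\right)} = \frac{1}{22252 + 11830} = \frac{1}{34082} \approx 2.9341 \cdot 10^{-5}$)
$\frac{N{\left(115 \right)}}{-28018} + \frac{H}{-43908} = - \frac{116}{-28018} + \frac{1}{34082 \left(-43908\right)} = \left(-116\right) \left(- \frac{1}{28018}\right) + \frac{1}{34082} \left(- \frac{1}{43908}\right) = \frac{58}{14009} - \frac{1}{1496472456} = \frac{86795388439}{20964082636104}$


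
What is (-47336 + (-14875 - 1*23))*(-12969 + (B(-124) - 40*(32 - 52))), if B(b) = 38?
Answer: 754960654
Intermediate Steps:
(-47336 + (-14875 - 1*23))*(-12969 + (B(-124) - 40*(32 - 52))) = (-47336 + (-14875 - 1*23))*(-12969 + (38 - 40*(32 - 52))) = (-47336 + (-14875 - 23))*(-12969 + (38 - 40*(-20))) = (-47336 - 14898)*(-12969 + (38 + 800)) = -62234*(-12969 + 838) = -62234*(-12131) = 754960654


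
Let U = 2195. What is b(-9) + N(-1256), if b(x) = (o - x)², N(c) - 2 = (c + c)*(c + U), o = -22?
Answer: -2358597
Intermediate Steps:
N(c) = 2 + 2*c*(2195 + c) (N(c) = 2 + (c + c)*(c + 2195) = 2 + (2*c)*(2195 + c) = 2 + 2*c*(2195 + c))
b(x) = (-22 - x)²
b(-9) + N(-1256) = (22 - 9)² + (2 + 2*(-1256)² + 4390*(-1256)) = 13² + (2 + 2*1577536 - 5513840) = 169 + (2 + 3155072 - 5513840) = 169 - 2358766 = -2358597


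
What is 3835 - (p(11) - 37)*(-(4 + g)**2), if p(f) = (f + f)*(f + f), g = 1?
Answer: 15010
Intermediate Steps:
p(f) = 4*f**2 (p(f) = (2*f)*(2*f) = 4*f**2)
3835 - (p(11) - 37)*(-(4 + g)**2) = 3835 - (4*11**2 - 37)*(-(4 + 1)**2) = 3835 - (4*121 - 37)*(-1*5**2) = 3835 - (484 - 37)*(-1*25) = 3835 - 447*(-25) = 3835 - 1*(-11175) = 3835 + 11175 = 15010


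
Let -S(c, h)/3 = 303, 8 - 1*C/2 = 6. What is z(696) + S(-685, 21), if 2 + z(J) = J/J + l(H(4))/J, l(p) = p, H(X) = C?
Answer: -158339/174 ≈ -909.99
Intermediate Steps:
C = 4 (C = 16 - 2*6 = 16 - 12 = 4)
H(X) = 4
S(c, h) = -909 (S(c, h) = -3*303 = -909)
z(J) = -1 + 4/J (z(J) = -2 + (J/J + 4/J) = -2 + (1 + 4/J) = -1 + 4/J)
z(696) + S(-685, 21) = (4 - 1*696)/696 - 909 = (4 - 696)/696 - 909 = (1/696)*(-692) - 909 = -173/174 - 909 = -158339/174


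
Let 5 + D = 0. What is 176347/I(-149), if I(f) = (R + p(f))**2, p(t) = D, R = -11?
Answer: 176347/256 ≈ 688.86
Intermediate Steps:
D = -5 (D = -5 + 0 = -5)
p(t) = -5
I(f) = 256 (I(f) = (-11 - 5)**2 = (-16)**2 = 256)
176347/I(-149) = 176347/256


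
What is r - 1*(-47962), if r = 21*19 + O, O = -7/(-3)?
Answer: 145090/3 ≈ 48363.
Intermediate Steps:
O = 7/3 (O = -7*(-⅓) = 7/3 ≈ 2.3333)
r = 1204/3 (r = 21*19 + 7/3 = 399 + 7/3 = 1204/3 ≈ 401.33)
r - 1*(-47962) = 1204/3 - 1*(-47962) = 1204/3 + 47962 = 145090/3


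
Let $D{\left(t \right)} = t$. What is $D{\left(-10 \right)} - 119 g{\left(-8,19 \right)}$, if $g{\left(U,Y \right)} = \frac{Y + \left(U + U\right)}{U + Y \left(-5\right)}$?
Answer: $- \frac{673}{103} \approx -6.534$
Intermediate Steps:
$g{\left(U,Y \right)} = \frac{Y + 2 U}{U - 5 Y}$
$D{\left(-10 \right)} - 119 g{\left(-8,19 \right)} = -10 - 119 \frac{19 + 2 \left(-8\right)}{-8 - 95} = -10 - 119 \frac{19 - 16}{-8 - 95} = -10 - 119 \frac{1}{-103} \cdot 3 = -10 - 119 \left(\left(- \frac{1}{103}\right) 3\right) = -10 - - \frac{357}{103} = -10 + \frac{357}{103} = - \frac{673}{103}$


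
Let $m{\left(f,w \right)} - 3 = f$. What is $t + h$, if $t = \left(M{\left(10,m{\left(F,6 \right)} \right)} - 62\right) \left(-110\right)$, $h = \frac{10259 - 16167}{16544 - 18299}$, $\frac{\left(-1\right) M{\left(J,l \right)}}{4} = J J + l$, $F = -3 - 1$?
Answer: $\frac{88422808}{1755} \approx 50383.0$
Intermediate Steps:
$F = -4$ ($F = -3 - 1 = -4$)
$m{\left(f,w \right)} = 3 + f$
$M{\left(J,l \right)} = - 4 l - 4 J^{2}$ ($M{\left(J,l \right)} = - 4 \left(J J + l\right) = - 4 \left(J^{2} + l\right) = - 4 \left(l + J^{2}\right) = - 4 l - 4 J^{2}$)
$h = \frac{5908}{1755}$ ($h = - \frac{5908}{-1755} = \left(-5908\right) \left(- \frac{1}{1755}\right) = \frac{5908}{1755} \approx 3.3664$)
$t = 50380$ ($t = \left(\left(- 4 \left(3 - 4\right) - 4 \cdot 10^{2}\right) - 62\right) \left(-110\right) = \left(\left(\left(-4\right) \left(-1\right) - 400\right) - 62\right) \left(-110\right) = \left(\left(4 - 400\right) - 62\right) \left(-110\right) = \left(-396 - 62\right) \left(-110\right) = \left(-458\right) \left(-110\right) = 50380$)
$t + h = 50380 + \frac{5908}{1755} = \frac{88422808}{1755}$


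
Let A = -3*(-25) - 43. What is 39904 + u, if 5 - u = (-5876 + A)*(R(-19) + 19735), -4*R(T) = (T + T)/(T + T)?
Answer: 115369788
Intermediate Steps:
A = 32 (A = 75 - 43 = 32)
R(T) = -¼ (R(T) = -(T + T)/(4*(T + T)) = -2*T/(4*(2*T)) = -2*T*1/(2*T)/4 = -¼*1 = -¼)
u = 115329884 (u = 5 - (-5876 + 32)*(-¼ + 19735) = 5 - (-5844)*78939/4 = 5 - 1*(-115329879) = 5 + 115329879 = 115329884)
39904 + u = 39904 + 115329884 = 115369788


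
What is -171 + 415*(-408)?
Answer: -169491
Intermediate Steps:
-171 + 415*(-408) = -171 - 169320 = -169491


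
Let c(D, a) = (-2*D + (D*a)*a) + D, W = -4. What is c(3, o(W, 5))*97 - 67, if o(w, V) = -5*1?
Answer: 6917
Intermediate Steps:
o(w, V) = -5
c(D, a) = -D + D*a² (c(D, a) = (-2*D + D*a²) + D = -D + D*a²)
c(3, o(W, 5))*97 - 67 = (3*(-1 + (-5)²))*97 - 67 = (3*(-1 + 25))*97 - 67 = (3*24)*97 - 67 = 72*97 - 67 = 6984 - 67 = 6917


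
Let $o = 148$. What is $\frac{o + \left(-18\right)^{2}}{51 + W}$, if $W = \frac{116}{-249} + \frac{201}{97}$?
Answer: $\frac{1425027}{158825} \approx 8.9723$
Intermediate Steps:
$W = \frac{38797}{24153}$ ($W = 116 \left(- \frac{1}{249}\right) + 201 \cdot \frac{1}{97} = - \frac{116}{249} + \frac{201}{97} = \frac{38797}{24153} \approx 1.6063$)
$\frac{o + \left(-18\right)^{2}}{51 + W} = \frac{148 + \left(-18\right)^{2}}{51 + \frac{38797}{24153}} = \frac{148 + 324}{\frac{1270600}{24153}} = 472 \cdot \frac{24153}{1270600} = \frac{1425027}{158825}$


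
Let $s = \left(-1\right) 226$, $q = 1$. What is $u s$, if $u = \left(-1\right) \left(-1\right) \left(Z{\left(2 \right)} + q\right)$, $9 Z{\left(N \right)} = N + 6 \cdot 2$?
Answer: $- \frac{5198}{9} \approx -577.56$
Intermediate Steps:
$Z{\left(N \right)} = \frac{4}{3} + \frac{N}{9}$ ($Z{\left(N \right)} = \frac{N + 6 \cdot 2}{9} = \frac{N + 12}{9} = \frac{12 + N}{9} = \frac{4}{3} + \frac{N}{9}$)
$s = -226$
$u = \frac{23}{9}$ ($u = \left(-1\right) \left(-1\right) \left(\left(\frac{4}{3} + \frac{1}{9} \cdot 2\right) + 1\right) = 1 \left(\left(\frac{4}{3} + \frac{2}{9}\right) + 1\right) = 1 \left(\frac{14}{9} + 1\right) = 1 \cdot \frac{23}{9} = \frac{23}{9} \approx 2.5556$)
$u s = \frac{23}{9} \left(-226\right) = - \frac{5198}{9}$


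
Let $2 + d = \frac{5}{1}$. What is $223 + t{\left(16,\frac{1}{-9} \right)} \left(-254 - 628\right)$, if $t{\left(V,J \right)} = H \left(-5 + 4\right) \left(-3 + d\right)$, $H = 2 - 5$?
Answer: $223$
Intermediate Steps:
$H = -3$ ($H = 2 - 5 = -3$)
$d = 3$ ($d = -2 + \frac{5}{1} = -2 + 5 \cdot 1 = -2 + 5 = 3$)
$t{\left(V,J \right)} = 0$ ($t{\left(V,J \right)} = - 3 \left(-5 + 4\right) \left(-3 + 3\right) = - 3 \left(\left(-1\right) 0\right) = \left(-3\right) 0 = 0$)
$223 + t{\left(16,\frac{1}{-9} \right)} \left(-254 - 628\right) = 223 + 0 \left(-254 - 628\right) = 223 + 0 \left(-882\right) = 223 + 0 = 223$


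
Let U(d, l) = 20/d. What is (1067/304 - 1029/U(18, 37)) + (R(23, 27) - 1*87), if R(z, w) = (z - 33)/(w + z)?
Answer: -1534881/1520 ≈ -1009.8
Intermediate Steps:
R(z, w) = (-33 + z)/(w + z)
(1067/304 - 1029/U(18, 37)) + (R(23, 27) - 1*87) = (1067/304 - 1029/(20/18)) + ((-33 + 23)/(27 + 23) - 1*87) = (1067*(1/304) - 1029/(20*(1/18))) + (-10/50 - 87) = (1067/304 - 1029/10/9) + ((1/50)*(-10) - 87) = (1067/304 - 1029*9/10) + (-⅕ - 87) = (1067/304 - 9261/10) - 436/5 = -1402337/1520 - 436/5 = -1534881/1520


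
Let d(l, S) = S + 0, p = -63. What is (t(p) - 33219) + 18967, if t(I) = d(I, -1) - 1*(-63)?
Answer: -14190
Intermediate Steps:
d(l, S) = S
t(I) = 62 (t(I) = -1 - 1*(-63) = -1 + 63 = 62)
(t(p) - 33219) + 18967 = (62 - 33219) + 18967 = -33157 + 18967 = -14190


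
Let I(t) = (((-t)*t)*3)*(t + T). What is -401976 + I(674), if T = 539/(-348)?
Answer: -26588279701/29 ≈ -9.1684e+8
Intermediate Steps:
T = -539/348 (T = 539*(-1/348) = -539/348 ≈ -1.5489)
I(t) = -3*t**2*(-539/348 + t) (I(t) = (((-t)*t)*3)*(t - 539/348) = (-t**2*3)*(-539/348 + t) = (-3*t**2)*(-539/348 + t) = -3*t**2*(-539/348 + t))
-401976 + I(674) = -401976 + (1/116)*674**2*(539 - 348*674) = -401976 + (1/116)*454276*(539 - 234552) = -401976 + (1/116)*454276*(-234013) = -401976 - 26576622397/29 = -26588279701/29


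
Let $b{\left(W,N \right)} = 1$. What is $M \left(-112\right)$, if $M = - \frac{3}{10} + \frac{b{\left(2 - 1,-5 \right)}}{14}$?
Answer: $\frac{128}{5} \approx 25.6$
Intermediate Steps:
$M = - \frac{8}{35}$ ($M = - \frac{3}{10} + 1 \cdot \frac{1}{14} = \left(-3\right) \frac{1}{10} + 1 \cdot \frac{1}{14} = - \frac{3}{10} + \frac{1}{14} = - \frac{8}{35} \approx -0.22857$)
$M \left(-112\right) = \left(- \frac{8}{35}\right) \left(-112\right) = \frac{128}{5}$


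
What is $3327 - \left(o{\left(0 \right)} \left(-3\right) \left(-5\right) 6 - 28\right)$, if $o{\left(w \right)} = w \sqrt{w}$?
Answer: $3355$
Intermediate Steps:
$o{\left(w \right)} = w^{\frac{3}{2}}$
$3327 - \left(o{\left(0 \right)} \left(-3\right) \left(-5\right) 6 - 28\right) = 3327 - \left(0^{\frac{3}{2}} \left(-3\right) \left(-5\right) 6 - 28\right) = 3327 - \left(0 \cdot 15 \cdot 6 - 28\right) = 3327 - \left(0 \cdot 90 - 28\right) = 3327 - \left(0 - 28\right) = 3327 - -28 = 3327 + 28 = 3355$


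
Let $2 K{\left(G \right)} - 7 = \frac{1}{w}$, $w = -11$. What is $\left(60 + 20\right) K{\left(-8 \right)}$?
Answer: $\frac{3040}{11} \approx 276.36$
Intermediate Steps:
$K{\left(G \right)} = \frac{38}{11}$ ($K{\left(G \right)} = \frac{7}{2} + \frac{1}{2 \left(-11\right)} = \frac{7}{2} + \frac{1}{2} \left(- \frac{1}{11}\right) = \frac{7}{2} - \frac{1}{22} = \frac{38}{11}$)
$\left(60 + 20\right) K{\left(-8 \right)} = \left(60 + 20\right) \frac{38}{11} = 80 \cdot \frac{38}{11} = \frac{3040}{11}$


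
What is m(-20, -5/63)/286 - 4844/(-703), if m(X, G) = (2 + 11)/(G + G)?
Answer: 1021391/154660 ≈ 6.6041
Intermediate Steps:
m(X, G) = 13/(2*G) (m(X, G) = 13/((2*G)) = 13*(1/(2*G)) = 13/(2*G))
m(-20, -5/63)/286 - 4844/(-703) = (13/(2*((-5/63))))/286 - 4844/(-703) = (13/(2*((-5*1/63))))*(1/286) - 4844*(-1/703) = (13/(2*(-5/63)))*(1/286) + 4844/703 = ((13/2)*(-63/5))*(1/286) + 4844/703 = -819/10*1/286 + 4844/703 = -63/220 + 4844/703 = 1021391/154660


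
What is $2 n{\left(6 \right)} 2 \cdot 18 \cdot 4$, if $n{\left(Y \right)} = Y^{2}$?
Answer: $10368$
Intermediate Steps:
$2 n{\left(6 \right)} 2 \cdot 18 \cdot 4 = 2 \cdot 6^{2} \cdot 2 \cdot 18 \cdot 4 = 2 \cdot 36 \cdot 2 \cdot 18 \cdot 4 = 72 \cdot 2 \cdot 18 \cdot 4 = 144 \cdot 18 \cdot 4 = 2592 \cdot 4 = 10368$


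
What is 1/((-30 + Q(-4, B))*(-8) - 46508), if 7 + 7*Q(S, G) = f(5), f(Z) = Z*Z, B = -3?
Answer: -7/324020 ≈ -2.1604e-5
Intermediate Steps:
f(Z) = Z²
Q(S, G) = 18/7 (Q(S, G) = -1 + (⅐)*5² = -1 + (⅐)*25 = -1 + 25/7 = 18/7)
1/((-30 + Q(-4, B))*(-8) - 46508) = 1/((-30 + 18/7)*(-8) - 46508) = 1/(-192/7*(-8) - 46508) = 1/(1536/7 - 46508) = 1/(-324020/7) = -7/324020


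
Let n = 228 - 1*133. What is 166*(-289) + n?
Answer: -47879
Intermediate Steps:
n = 95 (n = 228 - 133 = 95)
166*(-289) + n = 166*(-289) + 95 = -47974 + 95 = -47879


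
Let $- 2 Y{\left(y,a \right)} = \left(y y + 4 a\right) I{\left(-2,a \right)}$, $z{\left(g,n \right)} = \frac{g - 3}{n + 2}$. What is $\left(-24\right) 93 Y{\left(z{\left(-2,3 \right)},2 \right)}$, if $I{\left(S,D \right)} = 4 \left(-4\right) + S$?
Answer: $-180792$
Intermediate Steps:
$I{\left(S,D \right)} = -16 + S$
$z{\left(g,n \right)} = \frac{-3 + g}{2 + n}$
$Y{\left(y,a \right)} = 9 y^{2} + 36 a$ ($Y{\left(y,a \right)} = - \frac{\left(y y + 4 a\right) \left(-16 - 2\right)}{2} = - \frac{\left(y^{2} + 4 a\right) \left(-18\right)}{2} = - \frac{- 72 a - 18 y^{2}}{2} = 9 y^{2} + 36 a$)
$\left(-24\right) 93 Y{\left(z{\left(-2,3 \right)},2 \right)} = \left(-24\right) 93 \left(9 \left(\frac{-3 - 2}{2 + 3}\right)^{2} + 36 \cdot 2\right) = - 2232 \left(9 \left(\frac{1}{5} \left(-5\right)\right)^{2} + 72\right) = - 2232 \left(9 \left(-1\right)^{2} + 72\right) = - 2232 \left(9 \cdot 1 + 72\right) = - 2232 \left(9 + 72\right) = \left(-2232\right) 81 = -180792$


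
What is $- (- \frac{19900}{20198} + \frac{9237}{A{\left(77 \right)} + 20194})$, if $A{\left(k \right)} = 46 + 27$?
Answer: $\frac{108372187}{204676433} \approx 0.52948$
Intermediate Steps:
$A{\left(k \right)} = 73$
$- (- \frac{19900}{20198} + \frac{9237}{A{\left(77 \right)} + 20194}) = - (- \frac{19900}{20198} + \frac{9237}{73 + 20194}) = - (\left(-19900\right) \frac{1}{20198} + \frac{9237}{20267}) = - (- \frac{9950}{10099} + 9237 \cdot \frac{1}{20267}) = - (- \frac{9950}{10099} + \frac{9237}{20267}) = \left(-1\right) \left(- \frac{108372187}{204676433}\right) = \frac{108372187}{204676433}$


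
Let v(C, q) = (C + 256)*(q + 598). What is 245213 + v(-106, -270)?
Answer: 294413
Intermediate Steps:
v(C, q) = (256 + C)*(598 + q)
245213 + v(-106, -270) = 245213 + (153088 + 256*(-270) + 598*(-106) - 106*(-270)) = 245213 + (153088 - 69120 - 63388 + 28620) = 245213 + 49200 = 294413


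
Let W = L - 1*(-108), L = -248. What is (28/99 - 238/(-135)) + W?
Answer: -204862/1485 ≈ -137.95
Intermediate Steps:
W = -140 (W = -248 - 1*(-108) = -248 + 108 = -140)
(28/99 - 238/(-135)) + W = (28/99 - 238/(-135)) - 140 = (28*(1/99) - 238*(-1/135)) - 140 = (28/99 + 238/135) - 140 = 3038/1485 - 140 = -204862/1485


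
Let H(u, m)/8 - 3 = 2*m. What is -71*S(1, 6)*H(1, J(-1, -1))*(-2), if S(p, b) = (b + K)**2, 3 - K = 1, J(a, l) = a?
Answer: 72704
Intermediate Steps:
K = 2 (K = 3 - 1*1 = 3 - 1 = 2)
H(u, m) = 24 + 16*m (H(u, m) = 24 + 8*(2*m) = 24 + 16*m)
S(p, b) = (2 + b)**2 (S(p, b) = (b + 2)**2 = (2 + b)**2)
-71*S(1, 6)*H(1, J(-1, -1))*(-2) = -71*(2 + 6)**2*(24 + 16*(-1))*(-2) = -71*8**2*(24 - 16)*(-2) = -71*64*8*(-2) = -36352*(-2) = -71*(-1024) = 72704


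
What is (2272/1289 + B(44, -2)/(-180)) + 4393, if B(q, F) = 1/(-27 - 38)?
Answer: 66278734589/15081300 ≈ 4394.8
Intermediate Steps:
B(q, F) = -1/65 (B(q, F) = 1/(-65) = -1/65)
(2272/1289 + B(44, -2)/(-180)) + 4393 = (2272/1289 - 1/65/(-180)) + 4393 = (2272*(1/1289) - 1/65*(-1/180)) + 4393 = (2272/1289 + 1/11700) + 4393 = 26583689/15081300 + 4393 = 66278734589/15081300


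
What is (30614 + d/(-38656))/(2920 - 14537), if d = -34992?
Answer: -73965611/28066672 ≈ -2.6354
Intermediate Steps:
(30614 + d/(-38656))/(2920 - 14537) = (30614 - 34992/(-38656))/(2920 - 14537) = (30614 - 34992*(-1/38656))/(-11617) = (30614 + 2187/2416)*(-1/11617) = (73965611/2416)*(-1/11617) = -73965611/28066672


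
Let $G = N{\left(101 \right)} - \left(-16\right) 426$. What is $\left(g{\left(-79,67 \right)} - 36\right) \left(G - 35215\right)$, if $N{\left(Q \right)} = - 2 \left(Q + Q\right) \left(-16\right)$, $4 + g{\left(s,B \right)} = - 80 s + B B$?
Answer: $-236218015$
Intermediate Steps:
$g{\left(s,B \right)} = -4 + B^{2} - 80 s$ ($g{\left(s,B \right)} = -4 + \left(- 80 s + B B\right) = -4 + \left(- 80 s + B^{2}\right) = -4 + \left(B^{2} - 80 s\right) = -4 + B^{2} - 80 s$)
$N{\left(Q \right)} = 64 Q$ ($N{\left(Q \right)} = - 2 \cdot 2 Q \left(-16\right) = - 4 Q \left(-16\right) = 64 Q$)
$G = 13280$ ($G = 64 \cdot 101 - \left(-16\right) 426 = 6464 - -6816 = 6464 + 6816 = 13280$)
$\left(g{\left(-79,67 \right)} - 36\right) \left(G - 35215\right) = \left(\left(-4 + 67^{2} - -6320\right) - 36\right) \left(13280 - 35215\right) = \left(\left(-4 + 4489 + 6320\right) - 36\right) \left(-21935\right) = \left(10805 - 36\right) \left(-21935\right) = 10769 \left(-21935\right) = -236218015$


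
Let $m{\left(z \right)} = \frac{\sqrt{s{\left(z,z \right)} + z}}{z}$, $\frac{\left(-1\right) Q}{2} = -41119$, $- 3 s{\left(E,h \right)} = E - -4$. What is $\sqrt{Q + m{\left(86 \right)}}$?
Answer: $\frac{\sqrt{152058062 + 43 \sqrt{14}}}{43} \approx 286.77$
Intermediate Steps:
$s{\left(E,h \right)} = - \frac{4}{3} - \frac{E}{3}$ ($s{\left(E,h \right)} = - \frac{E - -4}{3} = - \frac{E + 4}{3} = - \frac{4 + E}{3} = - \frac{4}{3} - \frac{E}{3}$)
$Q = 82238$ ($Q = \left(-2\right) \left(-41119\right) = 82238$)
$m{\left(z \right)} = \frac{\sqrt{- \frac{4}{3} + \frac{2 z}{3}}}{z}$ ($m{\left(z \right)} = \frac{\sqrt{\left(- \frac{4}{3} - \frac{z}{3}\right) + z}}{z} = \frac{\sqrt{- \frac{4}{3} + \frac{2 z}{3}}}{z}$)
$\sqrt{Q + m{\left(86 \right)}} = \sqrt{82238 + \frac{\sqrt{-12 + 6 \cdot 86}}{3 \cdot 86}} = \sqrt{82238 + \frac{1}{3} \cdot \frac{1}{86} \sqrt{-12 + 516}} = \sqrt{82238 + \frac{1}{3} \cdot \frac{1}{86} \sqrt{504}} = \sqrt{82238 + \frac{1}{3} \cdot \frac{1}{86} \cdot 6 \sqrt{14}} = \sqrt{82238 + \frac{\sqrt{14}}{43}}$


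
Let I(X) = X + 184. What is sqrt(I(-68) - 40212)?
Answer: 4*I*sqrt(2506) ≈ 200.24*I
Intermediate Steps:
I(X) = 184 + X
sqrt(I(-68) - 40212) = sqrt((184 - 68) - 40212) = sqrt(116 - 40212) = sqrt(-40096) = 4*I*sqrt(2506)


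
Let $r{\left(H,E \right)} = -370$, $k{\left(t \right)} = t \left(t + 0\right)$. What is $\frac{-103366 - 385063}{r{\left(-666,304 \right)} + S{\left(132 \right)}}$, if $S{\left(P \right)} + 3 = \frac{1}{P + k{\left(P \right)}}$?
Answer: $\frac{8574859524}{6548387} \approx 1309.5$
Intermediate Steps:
$k{\left(t \right)} = t^{2}$ ($k{\left(t \right)} = t t = t^{2}$)
$S{\left(P \right)} = -3 + \frac{1}{P + P^{2}}$
$\frac{-103366 - 385063}{r{\left(-666,304 \right)} + S{\left(132 \right)}} = \frac{-103366 - 385063}{-370 + \frac{1 - 396 - 3 \cdot 132^{2}}{132 \left(1 + 132\right)}} = - \frac{488429}{-370 + \frac{1 - 396 - 52272}{132 \cdot 133}} = - \frac{488429}{-370 + \frac{1}{132} \cdot \frac{1}{133} \left(1 - 396 - 52272\right)} = - \frac{488429}{-370 + \frac{1}{132} \cdot \frac{1}{133} \left(-52667\right)} = - \frac{488429}{-370 - \frac{52667}{17556}} = - \frac{488429}{- \frac{6548387}{17556}} = \left(-488429\right) \left(- \frac{17556}{6548387}\right) = \frac{8574859524}{6548387}$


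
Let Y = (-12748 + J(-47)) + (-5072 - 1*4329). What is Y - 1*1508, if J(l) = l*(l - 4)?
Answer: -21260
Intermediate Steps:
J(l) = l*(-4 + l)
Y = -19752 (Y = (-12748 - 47*(-4 - 47)) + (-5072 - 1*4329) = (-12748 - 47*(-51)) + (-5072 - 4329) = (-12748 + 2397) - 9401 = -10351 - 9401 = -19752)
Y - 1*1508 = -19752 - 1*1508 = -19752 - 1508 = -21260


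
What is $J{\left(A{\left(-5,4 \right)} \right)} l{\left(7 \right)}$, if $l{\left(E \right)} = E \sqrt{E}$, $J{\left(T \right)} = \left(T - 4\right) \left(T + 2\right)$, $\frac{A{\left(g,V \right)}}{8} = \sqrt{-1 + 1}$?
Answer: $- 56 \sqrt{7} \approx -148.16$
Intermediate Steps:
$A{\left(g,V \right)} = 0$ ($A{\left(g,V \right)} = 8 \sqrt{-1 + 1} = 8 \sqrt{0} = 8 \cdot 0 = 0$)
$J{\left(T \right)} = \left(-4 + T\right) \left(2 + T\right)$
$l{\left(E \right)} = E^{\frac{3}{2}}$
$J{\left(A{\left(-5,4 \right)} \right)} l{\left(7 \right)} = \left(-8 + 0^{2} - 0\right) 7^{\frac{3}{2}} = \left(-8 + 0 + 0\right) 7 \sqrt{7} = - 8 \cdot 7 \sqrt{7} = - 56 \sqrt{7}$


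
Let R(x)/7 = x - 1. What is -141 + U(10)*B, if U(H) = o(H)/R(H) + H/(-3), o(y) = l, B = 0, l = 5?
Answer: -141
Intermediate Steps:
R(x) = -7 + 7*x (R(x) = 7*(x - 1) = 7*(-1 + x) = -7 + 7*x)
o(y) = 5
U(H) = 5/(-7 + 7*H) - H/3 (U(H) = 5/(-7 + 7*H) + H/(-3) = 5/(-7 + 7*H) + H*(-⅓) = 5/(-7 + 7*H) - H/3)
-141 + U(10)*B = -141 + ((15 - 7*10*(-1 + 10))/(21*(-1 + 10)))*0 = -141 + ((1/21)*(15 - 7*10*9)/9)*0 = -141 + ((1/21)*(⅑)*(15 - 630))*0 = -141 + ((1/21)*(⅑)*(-615))*0 = -141 - 205/63*0 = -141 + 0 = -141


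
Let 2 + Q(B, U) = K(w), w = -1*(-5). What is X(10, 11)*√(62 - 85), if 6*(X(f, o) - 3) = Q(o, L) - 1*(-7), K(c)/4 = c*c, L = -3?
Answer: 41*I*√23/2 ≈ 98.315*I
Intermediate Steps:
w = 5
K(c) = 4*c² (K(c) = 4*(c*c) = 4*c²)
Q(B, U) = 98 (Q(B, U) = -2 + 4*5² = -2 + 4*25 = -2 + 100 = 98)
X(f, o) = 41/2 (X(f, o) = 3 + (98 - 1*(-7))/6 = 3 + (98 + 7)/6 = 3 + (⅙)*105 = 3 + 35/2 = 41/2)
X(10, 11)*√(62 - 85) = 41*√(62 - 85)/2 = 41*√(-23)/2 = 41*(I*√23)/2 = 41*I*√23/2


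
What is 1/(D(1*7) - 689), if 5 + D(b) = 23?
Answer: -1/671 ≈ -0.0014903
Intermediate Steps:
D(b) = 18 (D(b) = -5 + 23 = 18)
1/(D(1*7) - 689) = 1/(18 - 689) = 1/(-671) = -1/671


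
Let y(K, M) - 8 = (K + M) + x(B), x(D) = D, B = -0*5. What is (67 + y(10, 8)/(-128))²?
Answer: 18275625/4096 ≈ 4461.8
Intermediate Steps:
B = 0 (B = -1*0 = 0)
y(K, M) = 8 + K + M (y(K, M) = 8 + ((K + M) + 0) = 8 + (K + M) = 8 + K + M)
(67 + y(10, 8)/(-128))² = (67 + (8 + 10 + 8)/(-128))² = (67 + 26*(-1/128))² = (67 - 13/64)² = (4275/64)² = 18275625/4096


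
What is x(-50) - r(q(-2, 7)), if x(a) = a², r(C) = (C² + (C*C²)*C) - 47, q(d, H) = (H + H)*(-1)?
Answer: -36065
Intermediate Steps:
q(d, H) = -2*H (q(d, H) = (2*H)*(-1) = -2*H)
r(C) = -47 + C² + C⁴ (r(C) = (C² + C³*C) - 47 = (C² + C⁴) - 47 = -47 + C² + C⁴)
x(-50) - r(q(-2, 7)) = (-50)² - (-47 + (-2*7)² + (-2*7)⁴) = 2500 - (-47 + (-14)² + (-14)⁴) = 2500 - (-47 + 196 + 38416) = 2500 - 1*38565 = 2500 - 38565 = -36065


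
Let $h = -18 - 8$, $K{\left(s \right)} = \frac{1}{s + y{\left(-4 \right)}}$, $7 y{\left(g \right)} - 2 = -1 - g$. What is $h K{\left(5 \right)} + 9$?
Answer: $\frac{89}{20} \approx 4.45$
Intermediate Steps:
$y{\left(g \right)} = \frac{1}{7} - \frac{g}{7}$ ($y{\left(g \right)} = \frac{2}{7} + \frac{-1 - g}{7} = \frac{2}{7} - \left(\frac{1}{7} + \frac{g}{7}\right) = \frac{1}{7} - \frac{g}{7}$)
$K{\left(s \right)} = \frac{1}{\frac{5}{7} + s}$ ($K{\left(s \right)} = \frac{1}{s + \left(\frac{1}{7} - - \frac{4}{7}\right)} = \frac{1}{s + \left(\frac{1}{7} + \frac{4}{7}\right)} = \frac{1}{s + \frac{5}{7}} = \frac{1}{\frac{5}{7} + s}$)
$h = -26$ ($h = -18 - 8 = -26$)
$h K{\left(5 \right)} + 9 = - 26 \frac{7}{5 + 7 \cdot 5} + 9 = - 26 \frac{7}{5 + 35} + 9 = - 26 \cdot \frac{7}{40} + 9 = - 26 \cdot 7 \cdot \frac{1}{40} + 9 = \left(-26\right) \frac{7}{40} + 9 = - \frac{91}{20} + 9 = \frac{89}{20}$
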